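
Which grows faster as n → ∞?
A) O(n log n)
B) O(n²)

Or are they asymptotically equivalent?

O(n log n) vs O(n²): Higher order terms dominate.

Answer: B) O(n²) grows faster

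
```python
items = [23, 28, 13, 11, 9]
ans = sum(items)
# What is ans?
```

Trace:
`items = [23, 28, 13, 11, 9]` → items = [23, 28, 13, 11, 9]
`ans = sum(items)` → ans = 84
So ans = 84

Answer: 84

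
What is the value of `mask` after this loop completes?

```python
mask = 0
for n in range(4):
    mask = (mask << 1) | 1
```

Build 4 consecutive 1-bits: 0b1111
`mask` takes the values: 0 → 1 → 3 → 7 → 15

Answer: 15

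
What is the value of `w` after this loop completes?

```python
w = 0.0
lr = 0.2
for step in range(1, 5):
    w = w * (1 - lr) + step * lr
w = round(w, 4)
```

Moving average with lr=0.2
`w` takes the values: 0.0 → 0.2 → 0.56 → 1.048 → 1.6384

Answer: 1.6384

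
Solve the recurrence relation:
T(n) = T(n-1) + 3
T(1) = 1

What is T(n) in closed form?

Unrolling: T(n) = T(1) + 3·(n-1) = 1 + 3(n-1) = 3n - 2.

Answer: T(n) = 3n - 2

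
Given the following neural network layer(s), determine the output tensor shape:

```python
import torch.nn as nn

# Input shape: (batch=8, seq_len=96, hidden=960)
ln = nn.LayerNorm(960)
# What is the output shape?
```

Input: (8, 96, 960) -> Output: (8, 96, 960)

Answer: (8, 96, 960)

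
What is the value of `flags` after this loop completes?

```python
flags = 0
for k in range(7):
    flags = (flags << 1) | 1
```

Build 7 consecutive 1-bits: 0b1111111
`flags` takes the values: 0 → 1 → 3 → 7 → 15 → 31 → 63 → 127

Answer: 127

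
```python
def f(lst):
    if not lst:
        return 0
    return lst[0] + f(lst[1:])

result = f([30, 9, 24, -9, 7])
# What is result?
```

30 + 9 + 24 + (-9) + 7 + 0 = 61

Answer: 61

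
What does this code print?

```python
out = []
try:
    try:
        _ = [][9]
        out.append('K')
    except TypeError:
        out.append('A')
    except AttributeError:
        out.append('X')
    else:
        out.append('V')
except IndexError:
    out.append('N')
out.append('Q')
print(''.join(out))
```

Execution trace: 'N' (outer except IndexError) → 'Q' (after the try/except). Output: NQ

Answer: NQ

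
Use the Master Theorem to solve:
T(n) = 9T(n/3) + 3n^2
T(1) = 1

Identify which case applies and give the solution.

a=9, b=3, f(n)=3n^2. log_3(9) = 2. Since c=2 = 2, Case 2 applies: T(n) = Θ(n^log_b(a) · log n) = O(n^2 log n).

Answer: O(n^2 log n) - Case 2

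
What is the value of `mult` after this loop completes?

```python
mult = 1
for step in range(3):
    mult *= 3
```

3^3 = 27
`mult` takes the values: 1 → 3 → 9 → 27

Answer: 27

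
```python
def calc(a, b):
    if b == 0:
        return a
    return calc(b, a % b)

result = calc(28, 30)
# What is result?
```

calc(28, 30) -> calc(30, 28) -> calc(28, 2) -> calc(2, 0) -> 2

Answer: 2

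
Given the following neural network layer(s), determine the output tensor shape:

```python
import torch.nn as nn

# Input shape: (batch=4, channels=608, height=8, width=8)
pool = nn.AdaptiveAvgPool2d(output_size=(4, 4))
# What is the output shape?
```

Input: (4, 608, 8, 8) -> Output: (4, 608, 4, 4)

Answer: (4, 608, 4, 4)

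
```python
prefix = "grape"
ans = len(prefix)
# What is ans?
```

Trace:
`prefix = "grape"` → prefix = 'grape'
`ans = len(prefix)` → ans = 5
So ans = 5

Answer: 5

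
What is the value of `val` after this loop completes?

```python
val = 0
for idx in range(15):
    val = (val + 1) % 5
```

Increment mod 5, 15 times = 0
`val` takes the values: 0 → 1 → 2 → 3 → 4 → 0 → 1 → 2 → 3 → 4 → 0 → 1 → 2 → 3 → 4 → 0

Answer: 0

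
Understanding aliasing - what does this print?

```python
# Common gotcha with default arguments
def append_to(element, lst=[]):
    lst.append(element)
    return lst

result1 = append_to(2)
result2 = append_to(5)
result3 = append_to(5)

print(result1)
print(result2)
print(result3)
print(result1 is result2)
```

Key concept: mutable default argument gotcha.
Step by step:
`result1 = append_to(2)` → result1 = [2]
`result2 = append_to(5)` → result1 = [2, 5] (same object as result2); result2 = [2, 5] (same object as result1)
`result3 = append_to(5)` → result1 = [2, 5, 5] (same object as result2, result3); result2 = [2, 5, 5] (same object as result1, result3); result3 = [2, 5, 5] (same object as result1, result2)
`print(result1)` → prints [2, 5, 5]
`print(result2)` → prints [2, 5, 5]
`print(result3)` → prints [2, 5, 5]
`print(result1 is result2)` → prints True

Answer:
[2, 5, 5]
[2, 5, 5]
[2, 5, 5]
True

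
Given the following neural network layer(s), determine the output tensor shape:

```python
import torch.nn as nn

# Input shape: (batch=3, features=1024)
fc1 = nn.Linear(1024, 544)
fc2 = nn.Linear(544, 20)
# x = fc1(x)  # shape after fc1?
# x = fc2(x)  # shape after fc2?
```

Input: (3, 1024) -> after fc1: (3, 544) -> Output: (3, 20)

Answer: (3, 20)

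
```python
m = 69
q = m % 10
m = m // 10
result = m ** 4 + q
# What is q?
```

Trace:
`m = 69` → m = 69
`q = m % 10` → q = 9
`m = m // 10` → m = 6
`result = m ** 4 + q` → result = 1305
So q = 9

Answer: 9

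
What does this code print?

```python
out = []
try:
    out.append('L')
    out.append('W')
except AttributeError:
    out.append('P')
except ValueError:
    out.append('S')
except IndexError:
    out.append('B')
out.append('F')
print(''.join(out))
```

Execution trace: 'L' (try body) → 'W' (try body, no exception) → 'F' (after the try/except). Output: LWF

Answer: LWF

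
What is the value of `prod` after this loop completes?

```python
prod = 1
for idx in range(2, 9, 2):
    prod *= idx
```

Product of even numbers 2 to 8
`prod` takes the values: 1 → 2 → 8 → 48 → 384

Answer: 384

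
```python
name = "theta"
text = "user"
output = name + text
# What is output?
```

Trace:
`name = "theta"` → name = 'theta'
`text = "user"` → text = 'user'
`output = name + text` → output = 'thetauser'
So output = 'thetauser'

Answer: 'thetauser'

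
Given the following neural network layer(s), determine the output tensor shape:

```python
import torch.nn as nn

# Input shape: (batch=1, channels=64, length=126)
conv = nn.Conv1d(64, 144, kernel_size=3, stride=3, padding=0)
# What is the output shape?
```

Input: (1, 64, 126) -> Output: (1, 144, 42)

Answer: (1, 144, 42)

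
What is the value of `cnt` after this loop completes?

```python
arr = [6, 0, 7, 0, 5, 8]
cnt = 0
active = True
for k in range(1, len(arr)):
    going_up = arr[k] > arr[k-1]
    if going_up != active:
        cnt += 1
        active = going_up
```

Count direction changes in [6, 0, 7, 0, 5, 8]
`cnt` takes the values: 0 → 1 → 2 → 3 → 4

Answer: 4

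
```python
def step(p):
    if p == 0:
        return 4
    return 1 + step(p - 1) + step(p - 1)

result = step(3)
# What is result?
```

step(p) = 1 + 2·step(p-1), step(0)=4. Closed form: (4+1)·2^3 - 1 = 39.

Answer: 39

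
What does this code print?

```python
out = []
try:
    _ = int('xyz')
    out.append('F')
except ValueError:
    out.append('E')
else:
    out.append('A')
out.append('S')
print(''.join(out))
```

Execution trace: 'E' (except ValueError) → 'S' (after the try/except). Output: ES

Answer: ES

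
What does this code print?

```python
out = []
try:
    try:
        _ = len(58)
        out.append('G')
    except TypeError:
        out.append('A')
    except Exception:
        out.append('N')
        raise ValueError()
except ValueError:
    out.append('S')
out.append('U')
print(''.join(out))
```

Execution trace: 'A' (inner except TypeError) → 'U' (after the try/except). Output: AU

Answer: AU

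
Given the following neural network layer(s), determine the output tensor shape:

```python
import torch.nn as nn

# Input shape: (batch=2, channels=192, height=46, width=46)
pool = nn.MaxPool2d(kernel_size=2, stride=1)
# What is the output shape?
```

Input: (2, 192, 46, 46) -> Output: (2, 192, 45, 45)

Answer: (2, 192, 45, 45)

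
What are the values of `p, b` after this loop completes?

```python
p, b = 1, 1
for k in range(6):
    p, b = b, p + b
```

Fibonacci: after 6 iterations
`p, b` takes the values: (1, 1) → (1, 2) → (2, 3) → (3, 5) → (5, 8) → (8, 13) → (13, 21)

Answer: 13, 21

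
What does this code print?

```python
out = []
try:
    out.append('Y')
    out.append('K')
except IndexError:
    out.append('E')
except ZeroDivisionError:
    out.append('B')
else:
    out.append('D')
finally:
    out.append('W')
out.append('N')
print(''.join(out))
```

Execution trace: 'Y' (try body) → 'K' (try body, no exception) → 'D' (else) → 'W' (finally) → 'N' (after the try/except). Output: YKDWN

Answer: YKDWN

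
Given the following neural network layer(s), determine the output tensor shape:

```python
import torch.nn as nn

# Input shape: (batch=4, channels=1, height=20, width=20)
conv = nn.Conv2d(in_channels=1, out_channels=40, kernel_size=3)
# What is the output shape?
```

Input: (4, 1, 20, 20) -> Output: (4, 40, 18, 18)

Answer: (4, 40, 18, 18)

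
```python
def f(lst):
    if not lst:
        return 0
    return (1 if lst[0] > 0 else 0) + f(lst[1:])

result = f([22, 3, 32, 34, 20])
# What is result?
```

Count of positive elements in [22, 3, 32, 34, 20] = 5

Answer: 5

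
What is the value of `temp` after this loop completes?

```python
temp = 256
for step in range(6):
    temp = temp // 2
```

Halve 6 times: 256 // 2^6 = 4
`temp` takes the values: 256 → 128 → 64 → 32 → 16 → 8 → 4

Answer: 4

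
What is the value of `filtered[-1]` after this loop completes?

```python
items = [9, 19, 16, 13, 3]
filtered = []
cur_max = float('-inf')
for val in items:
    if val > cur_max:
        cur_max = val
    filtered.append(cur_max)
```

Running max ends at 19
`filtered` takes the values: [] → [9] → [9, 19] → [9, 19, 19] → [9, 19, 19, 19] → [9, 19, 19, 19, 19]
So `filtered[-1]` = 19

Answer: 19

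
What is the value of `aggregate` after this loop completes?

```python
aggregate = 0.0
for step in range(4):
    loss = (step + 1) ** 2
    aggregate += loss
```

Sum of squared losses 1² + 2² + ... + 4²
`aggregate` takes the values: 0.0 → 1.0 → 5.0 → 14.0 → 30.0

Answer: 30.0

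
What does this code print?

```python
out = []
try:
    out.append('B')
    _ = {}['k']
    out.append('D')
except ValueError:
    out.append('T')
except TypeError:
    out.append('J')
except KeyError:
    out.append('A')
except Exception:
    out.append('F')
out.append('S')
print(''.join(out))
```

Execution trace: 'B' (try body) → 'A' (except KeyError) → 'S' (after the try/except). Output: BAS

Answer: BAS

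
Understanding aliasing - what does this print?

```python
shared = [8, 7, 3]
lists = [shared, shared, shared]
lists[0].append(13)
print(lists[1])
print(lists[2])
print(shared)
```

Key concept: list of same reference.
Step by step:
`shared = [8, 7, 3]` → shared = [8, 7, 3]
`lists = [shared, shared, shared]` → lists = [[8, 7, 3], [8, 7, 3], [8, 7, 3]]
`lists[0].append(13)` → shared = [8, 7, 3, 13]; lists = [[8, 7, 3, 13], [8, 7, 3, 13], [8, 7, 3, 13]]
`print(lists[1])` → prints [8, 7, 3, 13]
`print(lists[2])` → prints [8, 7, 3, 13]
`print(shared)` → prints [8, 7, 3, 13]

Answer:
[8, 7, 3, 13]
[8, 7, 3, 13]
[8, 7, 3, 13]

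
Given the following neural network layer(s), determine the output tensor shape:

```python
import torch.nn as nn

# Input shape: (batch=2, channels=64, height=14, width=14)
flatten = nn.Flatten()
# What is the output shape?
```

Input: (2, 64, 14, 14) -> Output: (2, 12544)

Answer: (2, 12544)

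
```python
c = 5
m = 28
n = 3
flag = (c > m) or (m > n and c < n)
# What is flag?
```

Trace:
`c = 5` → c = 5
`m = 28` → m = 28
`n = 3` → n = 3
`flag = (c > m) or (m > n and c < n)` → flag = False
So flag = False

Answer: False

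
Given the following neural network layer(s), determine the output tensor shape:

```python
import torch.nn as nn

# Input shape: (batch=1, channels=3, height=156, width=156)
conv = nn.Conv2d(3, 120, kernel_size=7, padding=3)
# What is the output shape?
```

Input: (1, 3, 156, 156) -> Output: (1, 120, 156, 156)

Answer: (1, 120, 156, 156)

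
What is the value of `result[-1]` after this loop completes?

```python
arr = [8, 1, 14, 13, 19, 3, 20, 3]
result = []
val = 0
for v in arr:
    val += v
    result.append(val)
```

Cumulative sum ends at 81
`result` takes the values: [] → [8] → [8, 9] → [8, 9, 23] → [8, 9, 23, 36] → [8, 9, 23, 36, 55] → [8, 9, 23, 36, 55, 58] → [8, 9, 23, 36, 55, 58, 78] → [8, 9, 23, 36, 55, 58, 78, 81]
So `result[-1]` = 81

Answer: 81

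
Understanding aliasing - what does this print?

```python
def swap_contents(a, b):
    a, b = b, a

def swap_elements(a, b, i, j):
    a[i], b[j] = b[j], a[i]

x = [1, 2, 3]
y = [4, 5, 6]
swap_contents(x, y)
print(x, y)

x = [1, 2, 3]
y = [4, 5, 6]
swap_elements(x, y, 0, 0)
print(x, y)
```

Key concept: parameter rebinding vs mutation.
Step by step:
`x = [1, 2, 3]` → x = [1, 2, 3]
`y = [4, 5, 6]` → y = [4, 5, 6]
`swap_contents(x, y)` → no visible change to tracked variables
`print(x, y)` → prints [1, 2, 3] [4, 5, 6]
`x = [1, 2, 3]` → x = [1, 2, 3]
`y = [4, 5, 6]` → y = [4, 5, 6]
`swap_elements(x, y, 0, 0)` → x = [4, 2, 3]; y = [1, 5, 6]
`print(x, y)` → prints [4, 2, 3] [1, 5, 6]

Answer:
[1, 2, 3] [4, 5, 6]
[4, 2, 3] [1, 5, 6]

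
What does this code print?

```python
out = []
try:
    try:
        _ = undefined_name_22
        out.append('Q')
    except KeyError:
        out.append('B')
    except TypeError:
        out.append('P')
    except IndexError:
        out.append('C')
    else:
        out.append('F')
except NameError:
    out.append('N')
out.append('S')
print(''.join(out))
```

Execution trace: 'N' (outer except NameError) → 'S' (after the try/except). Output: NS

Answer: NS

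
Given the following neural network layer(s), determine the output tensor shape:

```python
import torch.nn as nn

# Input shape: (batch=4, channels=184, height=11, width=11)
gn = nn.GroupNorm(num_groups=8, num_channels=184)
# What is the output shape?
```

Input: (4, 184, 11, 11) -> Output: (4, 184, 11, 11)

Answer: (4, 184, 11, 11)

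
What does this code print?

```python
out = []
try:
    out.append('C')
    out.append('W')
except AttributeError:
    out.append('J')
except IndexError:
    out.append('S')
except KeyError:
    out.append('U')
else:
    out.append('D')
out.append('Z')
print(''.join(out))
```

Execution trace: 'C' (try body) → 'W' (try body, no exception) → 'D' (else) → 'Z' (after the try/except). Output: CWDZ

Answer: CWDZ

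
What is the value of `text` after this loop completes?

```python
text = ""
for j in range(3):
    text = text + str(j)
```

Concatenate digits 0 to 2
`text` takes the values: "" → "0" → "01" → "012"

Answer: "012"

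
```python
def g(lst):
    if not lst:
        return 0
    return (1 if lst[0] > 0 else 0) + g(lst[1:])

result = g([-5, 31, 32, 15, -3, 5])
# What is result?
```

Count of positive elements in [-5, 31, 32, 15, -3, 5] = 4

Answer: 4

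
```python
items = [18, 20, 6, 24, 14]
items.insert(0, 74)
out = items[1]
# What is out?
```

Trace:
`items = [18, 20, 6, 24, 14]` → items = [18, 20, 6, 24, 14]
`items.insert(0, 74)` → items = [74, 18, 20, 6, 24, 14]
`out = items[1]` → out = 18
So out = 18

Answer: 18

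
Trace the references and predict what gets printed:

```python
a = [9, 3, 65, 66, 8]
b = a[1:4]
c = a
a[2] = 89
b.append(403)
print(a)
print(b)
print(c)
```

Key concept: slice vs alias.
Step by step:
`a = [9, 3, 65, 66, 8]` → a = [9, 3, 65, 66, 8]
`b = a[1:4]` → b = [3, 65, 66]
`c = a` → c = [9, 3, 65, 66, 8] (same object as a)
`a[2] = 89` → a = [9, 3, 89, 66, 8] (same object as c); c = [9, 3, 89, 66, 8] (same object as a)
`b.append(403)` → b = [3, 65, 66, 403]
`print(a)` → prints [9, 3, 89, 66, 8]
`print(b)` → prints [3, 65, 66, 403]
`print(c)` → prints [9, 3, 89, 66, 8]

Answer:
[9, 3, 89, 66, 8]
[3, 65, 66, 403]
[9, 3, 89, 66, 8]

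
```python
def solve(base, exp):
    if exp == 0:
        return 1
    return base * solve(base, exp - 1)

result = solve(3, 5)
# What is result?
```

solve(3, 5) = 3 * 3 * 3 * 3 * 3 = 243

Answer: 243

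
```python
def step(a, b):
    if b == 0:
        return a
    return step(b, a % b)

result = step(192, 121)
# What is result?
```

step(192, 121) -> step(121, 71) -> step(71, 50) -> step(50, 21) -> step(21, 8) -> step(8, 5) -> step(5, 3) -> step(3, 2) -> step(2, 1) -> step(1, 0) -> 1

Answer: 1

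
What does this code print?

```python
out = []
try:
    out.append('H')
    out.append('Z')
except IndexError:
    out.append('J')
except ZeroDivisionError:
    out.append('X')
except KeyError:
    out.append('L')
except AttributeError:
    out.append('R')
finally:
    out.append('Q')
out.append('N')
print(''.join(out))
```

Execution trace: 'H' (try body) → 'Z' (try body, no exception) → 'Q' (finally) → 'N' (after the try/except). Output: HZQN

Answer: HZQN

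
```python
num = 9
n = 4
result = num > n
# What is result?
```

Trace:
`num = 9` → num = 9
`n = 4` → n = 4
`result = num > n` → result = True
So result = True

Answer: True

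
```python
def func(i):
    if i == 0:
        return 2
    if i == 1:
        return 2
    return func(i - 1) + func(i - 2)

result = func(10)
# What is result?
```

Build up from base cases: func(0)=2, func(1)=2, func(2)=4, func(3)=6, func(4)=10, func(5)=16, func(6)=26, ..., func(10)=178

Answer: 178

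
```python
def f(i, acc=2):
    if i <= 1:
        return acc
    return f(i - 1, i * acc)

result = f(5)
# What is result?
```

Accumulator trace (n, acc): (5, 2) -> (4, 10) -> (3, 40) -> (2, 120) -> (1, 240) -> return 240

Answer: 240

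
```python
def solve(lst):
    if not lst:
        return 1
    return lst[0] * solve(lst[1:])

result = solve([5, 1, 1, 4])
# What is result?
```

Product over [5, 1, 1, 4] = 5 * 1 * 1 * 4 = 20

Answer: 20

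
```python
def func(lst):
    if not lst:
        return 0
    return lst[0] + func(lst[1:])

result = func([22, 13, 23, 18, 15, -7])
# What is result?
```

22 + 13 + 23 + 18 + 15 + (-7) + 0 = 84

Answer: 84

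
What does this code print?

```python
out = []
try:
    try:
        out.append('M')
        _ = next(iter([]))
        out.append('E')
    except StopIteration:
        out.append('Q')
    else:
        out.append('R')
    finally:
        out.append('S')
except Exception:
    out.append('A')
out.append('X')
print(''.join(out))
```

Execution trace: 'M' (inner try body) → 'Q' (inner except StopIteration) → 'S' (inner finally) → 'X' (after the try/except). Output: MQSX

Answer: MQSX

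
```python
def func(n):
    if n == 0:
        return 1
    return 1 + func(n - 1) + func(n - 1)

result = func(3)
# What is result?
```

func(n) = 1 + 2·func(n-1), func(0)=1. Closed form: (1+1)·2^3 - 1 = 15.

Answer: 15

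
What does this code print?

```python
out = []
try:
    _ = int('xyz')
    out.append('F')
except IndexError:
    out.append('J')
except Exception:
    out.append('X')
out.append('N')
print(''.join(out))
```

Execution trace: 'X' (except Exception) → 'N' (after the try/except). Output: XN

Answer: XN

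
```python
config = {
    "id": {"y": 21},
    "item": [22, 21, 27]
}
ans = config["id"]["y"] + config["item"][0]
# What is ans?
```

Trace:
`config = { ...` → config = {'id': {'y': 21}, 'item': [22, 21, 27]}
`ans = config["id"]["y"] + config["item"][0]` → ans = 43
So ans = 43

Answer: 43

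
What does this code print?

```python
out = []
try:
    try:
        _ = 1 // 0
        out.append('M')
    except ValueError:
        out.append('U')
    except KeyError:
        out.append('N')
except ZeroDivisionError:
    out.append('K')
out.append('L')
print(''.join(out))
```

Execution trace: 'K' (outer except ZeroDivisionError) → 'L' (after the try/except). Output: KL

Answer: KL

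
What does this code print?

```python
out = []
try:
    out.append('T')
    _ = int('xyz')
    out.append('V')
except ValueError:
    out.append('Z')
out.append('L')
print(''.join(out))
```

Execution trace: 'T' (try body) → 'Z' (except ValueError) → 'L' (after the try/except). Output: TZL

Answer: TZL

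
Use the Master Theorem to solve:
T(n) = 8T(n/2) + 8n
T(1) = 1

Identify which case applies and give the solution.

a=8, b=2, f(n)=8n. log_2(8) = 3. Since c=1 < 3, Case 1 applies: T(n) = Θ(n^log_b(a)) = O(n^3).

Answer: O(n^3) - Case 1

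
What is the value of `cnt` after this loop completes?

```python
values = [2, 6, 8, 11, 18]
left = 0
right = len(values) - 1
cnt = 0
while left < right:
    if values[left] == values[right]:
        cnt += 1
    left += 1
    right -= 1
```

Count matching pairs from ends
`cnt` takes the values: 0

Answer: 0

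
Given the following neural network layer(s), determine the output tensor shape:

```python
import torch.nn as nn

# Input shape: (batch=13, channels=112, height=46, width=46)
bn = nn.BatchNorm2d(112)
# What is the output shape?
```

Input: (13, 112, 46, 46) -> Output: (13, 112, 46, 46)

Answer: (13, 112, 46, 46)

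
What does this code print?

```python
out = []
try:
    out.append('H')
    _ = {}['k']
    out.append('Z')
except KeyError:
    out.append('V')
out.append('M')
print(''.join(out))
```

Execution trace: 'H' (try body) → 'V' (except KeyError) → 'M' (after the try/except). Output: HVM

Answer: HVM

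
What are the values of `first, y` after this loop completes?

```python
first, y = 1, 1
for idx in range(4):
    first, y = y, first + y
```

Fibonacci: after 4 iterations
`first, y` takes the values: (1, 1) → (1, 2) → (2, 3) → (3, 5) → (5, 8)

Answer: 5, 8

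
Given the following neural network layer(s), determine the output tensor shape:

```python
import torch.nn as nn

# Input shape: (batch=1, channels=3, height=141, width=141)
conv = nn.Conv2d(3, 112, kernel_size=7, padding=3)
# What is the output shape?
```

Input: (1, 3, 141, 141) -> Output: (1, 112, 141, 141)

Answer: (1, 112, 141, 141)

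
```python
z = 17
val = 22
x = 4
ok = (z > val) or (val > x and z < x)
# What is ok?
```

Trace:
`z = 17` → z = 17
`val = 22` → val = 22
`x = 4` → x = 4
`ok = (z > val) or (val > x and z < x)` → ok = False
So ok = False

Answer: False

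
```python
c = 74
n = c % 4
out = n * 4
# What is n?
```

Trace:
`c = 74` → c = 74
`n = c % 4` → n = 2
`out = n * 4` → out = 8
So n = 2

Answer: 2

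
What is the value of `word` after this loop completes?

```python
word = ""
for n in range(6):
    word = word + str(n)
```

Concatenate digits 0 to 5
`word` takes the values: "" → "0" → "01" → "012" → "0123" → "01234" → "012345"

Answer: "012345"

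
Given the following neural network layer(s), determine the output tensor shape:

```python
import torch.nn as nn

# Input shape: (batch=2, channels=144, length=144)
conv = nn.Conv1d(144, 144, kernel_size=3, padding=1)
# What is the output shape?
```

Input: (2, 144, 144) -> Output: (2, 144, 144)

Answer: (2, 144, 144)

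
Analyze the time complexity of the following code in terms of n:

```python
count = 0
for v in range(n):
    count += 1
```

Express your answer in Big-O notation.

Each loop level contributes: n. Multiplying the contributions gives O(n).

Answer: O(n)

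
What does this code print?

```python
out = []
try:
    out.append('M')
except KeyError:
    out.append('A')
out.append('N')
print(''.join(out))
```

Execution trace: 'M' (try body, no exception) → 'N' (after the try/except). Output: MN

Answer: MN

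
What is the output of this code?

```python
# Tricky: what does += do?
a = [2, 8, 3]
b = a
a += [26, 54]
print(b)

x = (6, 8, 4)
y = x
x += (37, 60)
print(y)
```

Key concept: += behavior differs for mutable vs immutable.
Step by step:
`a = [2, 8, 3]` → a = [2, 8, 3]
`b = a` → b = [2, 8, 3] (same object as a)
`a += [26, 54]` → a = [2, 8, 3, 26, 54] (same object as b); b = [2, 8, 3, 26, 54] (same object as a)
`print(b)` → prints [2, 8, 3, 26, 54]
`x = (6, 8, 4)` → x = (6, 8, 4)
`y = x` → y = (6, 8, 4)
`x += (37, 60)` → x = (6, 8, 4, 37, 60)
`print(y)` → prints (6, 8, 4)

Answer:
[2, 8, 3, 26, 54]
(6, 8, 4)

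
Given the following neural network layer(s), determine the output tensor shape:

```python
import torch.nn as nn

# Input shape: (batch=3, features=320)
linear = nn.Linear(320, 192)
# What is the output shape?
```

Input: (3, 320) -> Output: (3, 192)

Answer: (3, 192)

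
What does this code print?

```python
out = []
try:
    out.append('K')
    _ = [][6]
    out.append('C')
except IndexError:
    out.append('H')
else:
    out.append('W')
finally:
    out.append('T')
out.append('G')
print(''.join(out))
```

Execution trace: 'K' (try body) → 'H' (except IndexError) → 'T' (finally) → 'G' (after the try/except). Output: KHTG

Answer: KHTG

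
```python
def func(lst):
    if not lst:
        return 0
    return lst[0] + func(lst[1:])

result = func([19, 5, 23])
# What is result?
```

19 + 5 + 23 + 0 = 47

Answer: 47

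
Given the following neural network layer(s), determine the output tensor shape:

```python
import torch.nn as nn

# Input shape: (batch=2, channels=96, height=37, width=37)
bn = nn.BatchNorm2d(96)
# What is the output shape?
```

Input: (2, 96, 37, 37) -> Output: (2, 96, 37, 37)

Answer: (2, 96, 37, 37)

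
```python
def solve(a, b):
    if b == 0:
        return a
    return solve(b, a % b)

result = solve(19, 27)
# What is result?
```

solve(19, 27) -> solve(27, 19) -> solve(19, 8) -> solve(8, 3) -> solve(3, 2) -> solve(2, 1) -> solve(1, 0) -> 1

Answer: 1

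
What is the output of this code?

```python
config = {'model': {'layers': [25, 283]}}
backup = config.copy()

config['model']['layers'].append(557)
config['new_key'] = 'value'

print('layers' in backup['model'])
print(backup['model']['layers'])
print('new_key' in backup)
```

Key concept: shallow copy gotcha with nested dict.
Step by step:
`config = {'model': {'layers': [25, 283]}}` → config = {'model': {'layers': [25, 283]}}
`backup = config.copy()` → backup = {'model': {'layers': [25, 283]}}
`config['model']['layers'].append(557)` → config = {'model': {'layers': [25, 283, 557]}}; backup = {'model': {'layers': [25, 283, 557]}}
`config['new_key'] = 'value'` → config = {'model': {'layers': [25, 283, 557]}, 'new_key': 'value'}
`print('layers' in backup['model'])` → prints True
`print(backup['model']['layers'])` → prints [25, 283, 557]
`print('new_key' in backup)` → prints False

Answer:
True
[25, 283, 557]
False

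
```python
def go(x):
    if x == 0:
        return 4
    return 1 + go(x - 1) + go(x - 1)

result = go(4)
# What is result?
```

go(x) = 1 + 2·go(x-1), go(0)=4. Closed form: (4+1)·2^4 - 1 = 79.

Answer: 79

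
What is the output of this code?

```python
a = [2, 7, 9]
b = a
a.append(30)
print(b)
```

Key concept: basic list aliasing.
Step by step:
`a = [2, 7, 9]` → a = [2, 7, 9]
`b = a` → b = [2, 7, 9] (same object as a)
`a.append(30)` → a = [2, 7, 9, 30] (same object as b); b = [2, 7, 9, 30] (same object as a)
`print(b)` → prints [2, 7, 9, 30]

Answer: [2, 7, 9, 30]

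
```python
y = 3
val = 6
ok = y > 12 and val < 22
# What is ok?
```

Trace:
`y = 3` → y = 3
`val = 6` → val = 6
`ok = y > 12 and val < 22` → ok = False
So ok = False

Answer: False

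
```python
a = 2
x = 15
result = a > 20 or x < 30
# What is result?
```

Trace:
`a = 2` → a = 2
`x = 15` → x = 15
`result = a > 20 or x < 30` → result = True
So result = True

Answer: True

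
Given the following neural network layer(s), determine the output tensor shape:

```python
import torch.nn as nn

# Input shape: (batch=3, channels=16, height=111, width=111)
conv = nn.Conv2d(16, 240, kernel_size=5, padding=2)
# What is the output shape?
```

Input: (3, 16, 111, 111) -> Output: (3, 240, 111, 111)

Answer: (3, 240, 111, 111)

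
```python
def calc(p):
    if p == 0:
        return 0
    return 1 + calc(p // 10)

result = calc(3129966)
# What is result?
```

Count of digits of 3129966: 7

Answer: 7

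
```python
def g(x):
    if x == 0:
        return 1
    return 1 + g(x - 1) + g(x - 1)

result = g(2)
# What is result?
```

g(x) = 1 + 2·g(x-1), g(0)=1. Closed form: (1+1)·2^2 - 1 = 7.

Answer: 7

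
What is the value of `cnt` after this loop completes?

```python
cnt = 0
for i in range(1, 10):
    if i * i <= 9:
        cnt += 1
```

Count numbers where i² ≤ 9
`cnt` takes the values: 0 → 1 → 2 → 3

Answer: 3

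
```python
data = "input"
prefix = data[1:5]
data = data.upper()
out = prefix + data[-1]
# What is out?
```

Trace:
`data = "input"` → data = 'input'
`prefix = data[1:5]` → prefix = 'nput'
`data = data.upper()` → data = 'INPUT'
`out = prefix + data[-1]` → out = 'nputT'
So out = 'nputT'

Answer: 'nputT'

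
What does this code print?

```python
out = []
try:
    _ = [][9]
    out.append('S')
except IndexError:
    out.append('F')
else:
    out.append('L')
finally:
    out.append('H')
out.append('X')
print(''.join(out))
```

Execution trace: 'F' (except IndexError) → 'H' (finally) → 'X' (after the try/except). Output: FHX

Answer: FHX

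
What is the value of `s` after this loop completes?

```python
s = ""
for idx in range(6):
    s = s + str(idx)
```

Concatenate digits 0 to 5
`s` takes the values: "" → "0" → "01" → "012" → "0123" → "01234" → "012345"

Answer: "012345"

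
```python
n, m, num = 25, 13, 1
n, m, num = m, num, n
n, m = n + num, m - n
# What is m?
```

Trace:
`n, m, num = 25, 13, 1` → n = 25; m = 13; num = 1
`n, m, num = m, num, n` → n = 13; m = 1; num = 25
`n, m = n + num, m - n` → n = 38; m = -12
So m = -12

Answer: -12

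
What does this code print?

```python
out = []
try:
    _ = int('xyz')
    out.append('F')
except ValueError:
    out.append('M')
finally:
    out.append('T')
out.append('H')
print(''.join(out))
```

Execution trace: 'M' (except ValueError) → 'T' (finally) → 'H' (after the try/except). Output: MTH

Answer: MTH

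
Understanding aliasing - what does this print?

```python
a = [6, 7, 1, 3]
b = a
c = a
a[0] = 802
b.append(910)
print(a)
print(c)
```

Key concept: multiple aliases.
Step by step:
`a = [6, 7, 1, 3]` → a = [6, 7, 1, 3]
`b = a` → b = [6, 7, 1, 3] (same object as a)
`c = a` → c = [6, 7, 1, 3] (same object as a, b)
`a[0] = 802` → a = [802, 7, 1, 3] (same object as b, c); b = [802, 7, 1, 3] (same object as a, c); c = [802, 7, 1, 3] (same object as a, b)
`b.append(910)` → a = [802, 7, 1, 3, 910] (same object as b, c); b = [802, 7, 1, 3, 910] (same object as a, c); c = [802, 7, 1, 3, 910] (same object as a, b)
`print(a)` → prints [802, 7, 1, 3, 910]
`print(c)` → prints [802, 7, 1, 3, 910]

Answer:
[802, 7, 1, 3, 910]
[802, 7, 1, 3, 910]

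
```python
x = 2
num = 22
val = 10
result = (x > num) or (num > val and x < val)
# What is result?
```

Trace:
`x = 2` → x = 2
`num = 22` → num = 22
`val = 10` → val = 10
`result = (x > num) or (num > val and x < val)` → result = True
So result = True

Answer: True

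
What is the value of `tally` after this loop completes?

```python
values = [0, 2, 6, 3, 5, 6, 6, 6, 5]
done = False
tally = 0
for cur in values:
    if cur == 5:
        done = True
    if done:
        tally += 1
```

Count elements after first 5 in [0, 2, 6, 3, 5, 6, 6, 6, 5]
`tally` takes the values: 0 → 1 → 2 → 3 → 4 → 5

Answer: 5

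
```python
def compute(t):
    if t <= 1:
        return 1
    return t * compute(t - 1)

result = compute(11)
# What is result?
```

compute(11) = 11 * 10 * 9 * 8 * 7 * 6 * 5 * 4 * 3 * 2 * 1 = 39916800

Answer: 39916800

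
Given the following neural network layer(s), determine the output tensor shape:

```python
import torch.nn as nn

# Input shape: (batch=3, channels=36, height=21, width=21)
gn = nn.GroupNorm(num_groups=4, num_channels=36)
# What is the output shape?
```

Input: (3, 36, 21, 21) -> Output: (3, 36, 21, 21)

Answer: (3, 36, 21, 21)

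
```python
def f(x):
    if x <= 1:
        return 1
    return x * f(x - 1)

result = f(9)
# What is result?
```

f(9) = 9 * 8 * 7 * 6 * 5 * 4 * 3 * 2 * 1 = 362880

Answer: 362880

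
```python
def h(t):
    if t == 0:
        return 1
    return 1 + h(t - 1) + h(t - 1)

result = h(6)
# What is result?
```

h(t) = 1 + 2·h(t-1), h(0)=1. Closed form: (1+1)·2^6 - 1 = 127.

Answer: 127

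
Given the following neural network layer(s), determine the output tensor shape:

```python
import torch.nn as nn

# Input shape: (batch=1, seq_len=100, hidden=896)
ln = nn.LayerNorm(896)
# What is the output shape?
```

Input: (1, 100, 896) -> Output: (1, 100, 896)

Answer: (1, 100, 896)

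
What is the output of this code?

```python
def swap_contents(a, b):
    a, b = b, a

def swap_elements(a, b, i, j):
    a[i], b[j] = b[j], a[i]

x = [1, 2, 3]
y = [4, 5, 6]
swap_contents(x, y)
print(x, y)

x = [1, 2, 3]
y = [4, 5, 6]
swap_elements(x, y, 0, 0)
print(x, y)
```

Key concept: parameter rebinding vs mutation.
Step by step:
`x = [1, 2, 3]` → x = [1, 2, 3]
`y = [4, 5, 6]` → y = [4, 5, 6]
`swap_contents(x, y)` → no visible change to tracked variables
`print(x, y)` → prints [1, 2, 3] [4, 5, 6]
`x = [1, 2, 3]` → x = [1, 2, 3]
`y = [4, 5, 6]` → y = [4, 5, 6]
`swap_elements(x, y, 0, 0)` → x = [4, 2, 3]; y = [1, 5, 6]
`print(x, y)` → prints [4, 2, 3] [1, 5, 6]

Answer:
[1, 2, 3] [4, 5, 6]
[4, 2, 3] [1, 5, 6]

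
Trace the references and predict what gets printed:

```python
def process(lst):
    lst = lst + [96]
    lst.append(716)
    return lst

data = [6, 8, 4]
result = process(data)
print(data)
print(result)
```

Key concept: rebinding parameter vs mutation.
Step by step:
`data = [6, 8, 4]` → data = [6, 8, 4]
`result = process(data)` → result = [6, 8, 4, 96, 716]
`print(data)` → prints [6, 8, 4]
`print(result)` → prints [6, 8, 4, 96, 716]

Answer:
[6, 8, 4]
[6, 8, 4, 96, 716]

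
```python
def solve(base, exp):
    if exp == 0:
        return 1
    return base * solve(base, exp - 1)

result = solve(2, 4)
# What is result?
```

solve(2, 4) = 2 * 2 * 2 * 2 = 16

Answer: 16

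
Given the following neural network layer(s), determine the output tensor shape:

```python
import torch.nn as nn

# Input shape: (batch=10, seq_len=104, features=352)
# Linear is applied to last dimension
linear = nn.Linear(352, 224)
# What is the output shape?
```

Input: (10, 104, 352) -> Output: (10, 104, 224)

Answer: (10, 104, 224)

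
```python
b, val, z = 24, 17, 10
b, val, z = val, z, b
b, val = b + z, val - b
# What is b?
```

Trace:
`b, val, z = 24, 17, 10` → b = 24; val = 17; z = 10
`b, val, z = val, z, b` → b = 17; val = 10; z = 24
`b, val = b + z, val - b` → b = 41; val = -7
So b = 41

Answer: 41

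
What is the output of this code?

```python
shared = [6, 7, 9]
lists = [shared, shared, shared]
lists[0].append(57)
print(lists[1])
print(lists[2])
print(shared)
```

Key concept: list of same reference.
Step by step:
`shared = [6, 7, 9]` → shared = [6, 7, 9]
`lists = [shared, shared, shared]` → lists = [[6, 7, 9], [6, 7, 9], [6, 7, 9]]
`lists[0].append(57)` → shared = [6, 7, 9, 57]; lists = [[6, 7, 9, 57], [6, 7, 9, 57], [6, 7, 9, 57]]
`print(lists[1])` → prints [6, 7, 9, 57]
`print(lists[2])` → prints [6, 7, 9, 57]
`print(shared)` → prints [6, 7, 9, 57]

Answer:
[6, 7, 9, 57]
[6, 7, 9, 57]
[6, 7, 9, 57]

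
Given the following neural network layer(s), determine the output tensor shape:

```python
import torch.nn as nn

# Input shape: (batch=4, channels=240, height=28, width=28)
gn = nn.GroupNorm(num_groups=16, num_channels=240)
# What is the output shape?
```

Input: (4, 240, 28, 28) -> Output: (4, 240, 28, 28)

Answer: (4, 240, 28, 28)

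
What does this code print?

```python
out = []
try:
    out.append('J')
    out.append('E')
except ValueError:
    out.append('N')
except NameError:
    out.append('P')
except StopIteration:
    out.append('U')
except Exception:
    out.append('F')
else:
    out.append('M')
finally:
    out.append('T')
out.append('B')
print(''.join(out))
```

Execution trace: 'J' (try body) → 'E' (try body, no exception) → 'M' (else) → 'T' (finally) → 'B' (after the try/except). Output: JEMTB

Answer: JEMTB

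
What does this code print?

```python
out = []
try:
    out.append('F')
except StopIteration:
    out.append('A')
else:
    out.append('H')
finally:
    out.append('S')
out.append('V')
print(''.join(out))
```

Execution trace: 'F' (try body, no exception) → 'H' (else) → 'S' (finally) → 'V' (after the try/except). Output: FHSV

Answer: FHSV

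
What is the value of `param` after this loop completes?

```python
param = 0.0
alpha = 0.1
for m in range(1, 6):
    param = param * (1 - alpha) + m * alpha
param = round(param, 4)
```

Moving average with lr=0.1
`param` takes the values: 0.0 → 0.1 → 0.29 → 0.561 → 0.9049 → 1.31441 → 1.3144

Answer: 1.3144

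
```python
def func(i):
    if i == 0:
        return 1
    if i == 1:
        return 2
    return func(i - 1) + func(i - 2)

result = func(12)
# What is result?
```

Build up from base cases: func(0)=1, func(1)=2, func(2)=3, func(3)=5, func(4)=8, func(5)=13, func(6)=21, ..., func(12)=377

Answer: 377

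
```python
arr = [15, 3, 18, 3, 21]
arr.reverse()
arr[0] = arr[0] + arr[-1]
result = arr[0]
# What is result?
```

Trace:
`arr = [15, 3, 18, 3, 21]` → arr = [15, 3, 18, 3, 21]
`arr.reverse()` → arr = [21, 3, 18, 3, 15]
`arr[0] = arr[0] + arr[-1]` → arr = [36, 3, 18, 3, 15]
`result = arr[0]` → result = 36
So result = 36

Answer: 36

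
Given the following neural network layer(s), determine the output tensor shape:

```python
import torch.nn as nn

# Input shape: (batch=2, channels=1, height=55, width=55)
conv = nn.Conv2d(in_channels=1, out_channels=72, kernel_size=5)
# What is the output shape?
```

Input: (2, 1, 55, 55) -> Output: (2, 72, 51, 51)

Answer: (2, 72, 51, 51)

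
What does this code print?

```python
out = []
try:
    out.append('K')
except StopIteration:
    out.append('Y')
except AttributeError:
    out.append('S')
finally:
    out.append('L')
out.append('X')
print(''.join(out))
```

Execution trace: 'K' (try body, no exception) → 'L' (finally) → 'X' (after the try/except). Output: KLX

Answer: KLX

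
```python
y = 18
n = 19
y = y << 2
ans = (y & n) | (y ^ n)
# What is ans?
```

Trace:
`y = 18` → y = 18
`n = 19` → n = 19
`y = y << 2` → y = 72
`ans = (y & n) | (y ^ n)` → ans = 91
So ans = 91

Answer: 91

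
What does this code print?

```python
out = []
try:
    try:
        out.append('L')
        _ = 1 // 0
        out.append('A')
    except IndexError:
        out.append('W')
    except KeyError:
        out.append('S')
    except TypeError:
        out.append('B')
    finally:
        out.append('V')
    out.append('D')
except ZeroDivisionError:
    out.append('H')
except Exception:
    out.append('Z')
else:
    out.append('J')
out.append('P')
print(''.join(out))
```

Execution trace: 'L' (inner try body) → 'V' (inner finally) → 'H' (except ZeroDivisionError) → 'P' (after the try/except). Output: LVHP

Answer: LVHP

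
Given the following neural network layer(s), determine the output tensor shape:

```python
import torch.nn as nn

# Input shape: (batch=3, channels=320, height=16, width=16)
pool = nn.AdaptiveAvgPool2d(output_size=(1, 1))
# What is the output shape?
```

Input: (3, 320, 16, 16) -> Output: (3, 320, 1, 1)

Answer: (3, 320, 1, 1)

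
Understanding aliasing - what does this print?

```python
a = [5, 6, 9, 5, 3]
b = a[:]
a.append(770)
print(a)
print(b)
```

Key concept: slice [:] creates copy.
Step by step:
`a = [5, 6, 9, 5, 3]` → a = [5, 6, 9, 5, 3]
`b = a[:]` → b = [5, 6, 9, 5, 3]
`a.append(770)` → a = [5, 6, 9, 5, 3, 770]
`print(a)` → prints [5, 6, 9, 5, 3, 770]
`print(b)` → prints [5, 6, 9, 5, 3]

Answer:
[5, 6, 9, 5, 3, 770]
[5, 6, 9, 5, 3]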